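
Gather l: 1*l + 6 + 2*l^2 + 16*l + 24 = 2*l^2 + 17*l + 30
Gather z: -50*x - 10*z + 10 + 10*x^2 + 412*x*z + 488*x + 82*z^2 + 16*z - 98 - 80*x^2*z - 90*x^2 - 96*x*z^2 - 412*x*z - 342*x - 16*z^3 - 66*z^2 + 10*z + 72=-80*x^2 + 96*x - 16*z^3 + z^2*(16 - 96*x) + z*(16 - 80*x^2) - 16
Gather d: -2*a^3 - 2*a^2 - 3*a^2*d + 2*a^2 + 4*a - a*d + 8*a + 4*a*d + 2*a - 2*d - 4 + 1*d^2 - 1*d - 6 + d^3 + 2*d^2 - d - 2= -2*a^3 + 14*a + d^3 + 3*d^2 + d*(-3*a^2 + 3*a - 4) - 12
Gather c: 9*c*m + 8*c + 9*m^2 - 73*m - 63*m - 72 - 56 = c*(9*m + 8) + 9*m^2 - 136*m - 128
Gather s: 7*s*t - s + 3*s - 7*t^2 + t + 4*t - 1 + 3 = s*(7*t + 2) - 7*t^2 + 5*t + 2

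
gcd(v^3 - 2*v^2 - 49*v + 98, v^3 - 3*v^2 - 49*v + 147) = v^2 - 49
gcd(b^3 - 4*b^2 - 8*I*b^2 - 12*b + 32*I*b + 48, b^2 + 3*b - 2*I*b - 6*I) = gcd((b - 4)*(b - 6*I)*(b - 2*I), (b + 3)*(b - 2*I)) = b - 2*I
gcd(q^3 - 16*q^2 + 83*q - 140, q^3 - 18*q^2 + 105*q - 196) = q^2 - 11*q + 28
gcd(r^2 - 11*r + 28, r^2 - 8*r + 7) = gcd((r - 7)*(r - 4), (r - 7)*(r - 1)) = r - 7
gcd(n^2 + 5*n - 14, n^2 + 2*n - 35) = n + 7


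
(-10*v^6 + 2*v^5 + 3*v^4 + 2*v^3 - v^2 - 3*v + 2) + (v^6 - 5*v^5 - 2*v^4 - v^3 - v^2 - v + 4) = -9*v^6 - 3*v^5 + v^4 + v^3 - 2*v^2 - 4*v + 6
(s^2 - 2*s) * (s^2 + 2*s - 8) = s^4 - 12*s^2 + 16*s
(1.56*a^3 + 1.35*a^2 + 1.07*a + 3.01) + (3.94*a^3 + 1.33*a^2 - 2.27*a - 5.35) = 5.5*a^3 + 2.68*a^2 - 1.2*a - 2.34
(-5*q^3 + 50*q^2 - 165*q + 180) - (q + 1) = -5*q^3 + 50*q^2 - 166*q + 179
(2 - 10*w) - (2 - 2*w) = -8*w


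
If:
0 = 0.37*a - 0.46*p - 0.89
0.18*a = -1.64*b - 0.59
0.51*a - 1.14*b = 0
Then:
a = -0.65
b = -0.29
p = -2.45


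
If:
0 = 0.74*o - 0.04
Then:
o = 0.05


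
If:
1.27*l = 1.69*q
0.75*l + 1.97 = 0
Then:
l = -2.63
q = -1.97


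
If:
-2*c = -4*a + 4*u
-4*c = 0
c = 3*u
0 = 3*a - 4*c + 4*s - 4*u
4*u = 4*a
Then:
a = 0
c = 0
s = 0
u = 0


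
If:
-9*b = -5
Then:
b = 5/9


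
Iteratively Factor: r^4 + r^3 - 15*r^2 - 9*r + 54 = (r - 3)*(r^3 + 4*r^2 - 3*r - 18) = (r - 3)*(r + 3)*(r^2 + r - 6) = (r - 3)*(r - 2)*(r + 3)*(r + 3)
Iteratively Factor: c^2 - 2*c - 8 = (c - 4)*(c + 2)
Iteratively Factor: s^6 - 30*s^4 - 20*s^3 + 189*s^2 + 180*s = (s + 1)*(s^5 - s^4 - 29*s^3 + 9*s^2 + 180*s) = (s - 3)*(s + 1)*(s^4 + 2*s^3 - 23*s^2 - 60*s) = (s - 3)*(s + 1)*(s + 4)*(s^3 - 2*s^2 - 15*s) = (s - 5)*(s - 3)*(s + 1)*(s + 4)*(s^2 + 3*s) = (s - 5)*(s - 3)*(s + 1)*(s + 3)*(s + 4)*(s)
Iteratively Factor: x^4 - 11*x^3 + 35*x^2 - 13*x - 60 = (x + 1)*(x^3 - 12*x^2 + 47*x - 60) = (x - 4)*(x + 1)*(x^2 - 8*x + 15) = (x - 5)*(x - 4)*(x + 1)*(x - 3)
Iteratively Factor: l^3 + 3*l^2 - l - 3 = (l - 1)*(l^2 + 4*l + 3) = (l - 1)*(l + 3)*(l + 1)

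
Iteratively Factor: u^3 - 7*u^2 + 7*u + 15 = (u - 3)*(u^2 - 4*u - 5) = (u - 5)*(u - 3)*(u + 1)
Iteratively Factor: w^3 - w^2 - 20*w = (w)*(w^2 - w - 20) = w*(w + 4)*(w - 5)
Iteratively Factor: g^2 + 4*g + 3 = (g + 3)*(g + 1)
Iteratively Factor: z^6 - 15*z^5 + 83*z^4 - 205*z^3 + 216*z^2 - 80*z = (z - 4)*(z^5 - 11*z^4 + 39*z^3 - 49*z^2 + 20*z) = (z - 5)*(z - 4)*(z^4 - 6*z^3 + 9*z^2 - 4*z) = (z - 5)*(z - 4)^2*(z^3 - 2*z^2 + z) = (z - 5)*(z - 4)^2*(z - 1)*(z^2 - z) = z*(z - 5)*(z - 4)^2*(z - 1)*(z - 1)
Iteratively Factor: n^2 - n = (n)*(n - 1)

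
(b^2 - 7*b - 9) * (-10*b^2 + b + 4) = -10*b^4 + 71*b^3 + 87*b^2 - 37*b - 36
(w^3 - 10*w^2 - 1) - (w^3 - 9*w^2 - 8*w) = -w^2 + 8*w - 1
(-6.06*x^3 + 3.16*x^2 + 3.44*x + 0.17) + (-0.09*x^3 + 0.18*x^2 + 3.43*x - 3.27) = -6.15*x^3 + 3.34*x^2 + 6.87*x - 3.1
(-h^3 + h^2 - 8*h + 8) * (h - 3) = -h^4 + 4*h^3 - 11*h^2 + 32*h - 24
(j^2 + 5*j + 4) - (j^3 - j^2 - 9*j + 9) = -j^3 + 2*j^2 + 14*j - 5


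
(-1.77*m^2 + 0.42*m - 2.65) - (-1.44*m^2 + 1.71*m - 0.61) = -0.33*m^2 - 1.29*m - 2.04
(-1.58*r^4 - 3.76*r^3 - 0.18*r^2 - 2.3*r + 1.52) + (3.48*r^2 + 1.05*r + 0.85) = -1.58*r^4 - 3.76*r^3 + 3.3*r^2 - 1.25*r + 2.37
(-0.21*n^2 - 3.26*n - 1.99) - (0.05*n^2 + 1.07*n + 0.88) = -0.26*n^2 - 4.33*n - 2.87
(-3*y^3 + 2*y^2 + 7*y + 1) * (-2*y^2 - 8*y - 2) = 6*y^5 + 20*y^4 - 24*y^3 - 62*y^2 - 22*y - 2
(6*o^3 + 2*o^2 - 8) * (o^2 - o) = 6*o^5 - 4*o^4 - 2*o^3 - 8*o^2 + 8*o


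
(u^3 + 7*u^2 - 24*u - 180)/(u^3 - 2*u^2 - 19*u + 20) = (u^2 + 12*u + 36)/(u^2 + 3*u - 4)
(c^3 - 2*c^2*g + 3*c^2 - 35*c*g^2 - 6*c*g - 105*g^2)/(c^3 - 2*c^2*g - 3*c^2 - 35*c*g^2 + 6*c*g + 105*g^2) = (c + 3)/(c - 3)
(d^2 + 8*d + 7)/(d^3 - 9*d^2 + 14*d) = (d^2 + 8*d + 7)/(d*(d^2 - 9*d + 14))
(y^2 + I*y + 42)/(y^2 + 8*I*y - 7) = (y - 6*I)/(y + I)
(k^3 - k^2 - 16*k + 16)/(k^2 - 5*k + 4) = k + 4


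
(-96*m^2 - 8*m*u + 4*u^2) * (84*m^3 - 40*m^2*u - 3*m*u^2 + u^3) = -8064*m^5 + 3168*m^4*u + 944*m^3*u^2 - 232*m^2*u^3 - 20*m*u^4 + 4*u^5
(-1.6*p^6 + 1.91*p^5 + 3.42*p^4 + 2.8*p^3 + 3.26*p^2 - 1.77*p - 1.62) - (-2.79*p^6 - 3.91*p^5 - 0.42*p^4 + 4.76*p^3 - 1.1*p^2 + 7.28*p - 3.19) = 1.19*p^6 + 5.82*p^5 + 3.84*p^4 - 1.96*p^3 + 4.36*p^2 - 9.05*p + 1.57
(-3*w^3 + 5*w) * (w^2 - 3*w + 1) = -3*w^5 + 9*w^4 + 2*w^3 - 15*w^2 + 5*w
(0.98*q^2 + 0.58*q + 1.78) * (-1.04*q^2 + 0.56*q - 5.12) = -1.0192*q^4 - 0.0543999999999999*q^3 - 6.544*q^2 - 1.9728*q - 9.1136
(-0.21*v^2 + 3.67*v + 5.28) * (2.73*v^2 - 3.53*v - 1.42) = -0.5733*v^4 + 10.7604*v^3 + 1.7575*v^2 - 23.8498*v - 7.4976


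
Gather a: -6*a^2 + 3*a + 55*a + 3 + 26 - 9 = -6*a^2 + 58*a + 20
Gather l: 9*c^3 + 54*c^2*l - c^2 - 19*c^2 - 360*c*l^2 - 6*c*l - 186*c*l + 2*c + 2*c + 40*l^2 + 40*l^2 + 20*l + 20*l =9*c^3 - 20*c^2 + 4*c + l^2*(80 - 360*c) + l*(54*c^2 - 192*c + 40)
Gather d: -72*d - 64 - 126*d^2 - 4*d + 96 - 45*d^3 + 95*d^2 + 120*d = -45*d^3 - 31*d^2 + 44*d + 32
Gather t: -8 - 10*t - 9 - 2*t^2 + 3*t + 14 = -2*t^2 - 7*t - 3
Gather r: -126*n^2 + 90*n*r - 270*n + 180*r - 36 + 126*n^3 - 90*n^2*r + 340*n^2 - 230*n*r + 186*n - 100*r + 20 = 126*n^3 + 214*n^2 - 84*n + r*(-90*n^2 - 140*n + 80) - 16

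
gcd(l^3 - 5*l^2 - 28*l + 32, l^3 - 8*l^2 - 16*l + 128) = l^2 - 4*l - 32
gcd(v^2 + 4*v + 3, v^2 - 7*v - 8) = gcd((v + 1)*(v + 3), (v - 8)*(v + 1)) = v + 1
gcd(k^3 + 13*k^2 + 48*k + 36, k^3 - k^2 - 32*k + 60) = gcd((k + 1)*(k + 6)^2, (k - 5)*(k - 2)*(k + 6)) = k + 6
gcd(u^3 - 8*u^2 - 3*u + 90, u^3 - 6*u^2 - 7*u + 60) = u^2 - 2*u - 15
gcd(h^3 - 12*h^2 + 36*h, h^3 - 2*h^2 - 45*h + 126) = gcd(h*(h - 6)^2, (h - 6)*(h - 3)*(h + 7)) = h - 6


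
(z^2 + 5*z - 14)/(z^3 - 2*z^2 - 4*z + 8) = (z + 7)/(z^2 - 4)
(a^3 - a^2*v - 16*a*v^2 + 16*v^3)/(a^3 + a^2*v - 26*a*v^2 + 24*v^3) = (a + 4*v)/(a + 6*v)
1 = 1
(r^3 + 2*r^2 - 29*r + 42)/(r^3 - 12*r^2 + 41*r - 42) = (r + 7)/(r - 7)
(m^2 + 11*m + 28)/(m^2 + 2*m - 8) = (m + 7)/(m - 2)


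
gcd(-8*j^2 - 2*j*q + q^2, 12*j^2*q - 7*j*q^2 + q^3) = -4*j + q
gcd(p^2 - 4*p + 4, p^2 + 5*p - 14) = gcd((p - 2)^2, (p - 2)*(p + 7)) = p - 2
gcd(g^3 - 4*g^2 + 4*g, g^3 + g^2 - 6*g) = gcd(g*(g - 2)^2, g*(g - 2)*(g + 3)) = g^2 - 2*g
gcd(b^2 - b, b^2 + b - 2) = b - 1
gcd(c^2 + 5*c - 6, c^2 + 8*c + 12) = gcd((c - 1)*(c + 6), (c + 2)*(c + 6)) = c + 6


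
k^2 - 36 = (k - 6)*(k + 6)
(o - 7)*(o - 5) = o^2 - 12*o + 35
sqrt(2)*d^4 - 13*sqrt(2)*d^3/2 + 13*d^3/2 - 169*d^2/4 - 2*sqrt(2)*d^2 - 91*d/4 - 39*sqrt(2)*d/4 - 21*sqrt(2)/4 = (d - 7)*(d + 1/2)*(d + 3*sqrt(2))*(sqrt(2)*d + 1/2)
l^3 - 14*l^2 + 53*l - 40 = (l - 8)*(l - 5)*(l - 1)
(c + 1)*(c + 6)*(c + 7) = c^3 + 14*c^2 + 55*c + 42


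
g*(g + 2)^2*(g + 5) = g^4 + 9*g^3 + 24*g^2 + 20*g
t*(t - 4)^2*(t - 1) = t^4 - 9*t^3 + 24*t^2 - 16*t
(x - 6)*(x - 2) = x^2 - 8*x + 12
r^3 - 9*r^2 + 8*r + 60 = (r - 6)*(r - 5)*(r + 2)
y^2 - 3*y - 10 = (y - 5)*(y + 2)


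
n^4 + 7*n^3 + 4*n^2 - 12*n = n*(n - 1)*(n + 2)*(n + 6)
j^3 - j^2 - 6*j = j*(j - 3)*(j + 2)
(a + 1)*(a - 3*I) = a^2 + a - 3*I*a - 3*I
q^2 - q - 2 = (q - 2)*(q + 1)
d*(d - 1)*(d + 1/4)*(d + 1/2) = d^4 - d^3/4 - 5*d^2/8 - d/8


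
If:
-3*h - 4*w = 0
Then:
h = -4*w/3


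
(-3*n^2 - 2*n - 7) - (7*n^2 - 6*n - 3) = -10*n^2 + 4*n - 4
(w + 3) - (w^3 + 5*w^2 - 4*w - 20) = -w^3 - 5*w^2 + 5*w + 23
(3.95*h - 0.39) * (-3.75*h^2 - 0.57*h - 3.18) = -14.8125*h^3 - 0.789*h^2 - 12.3387*h + 1.2402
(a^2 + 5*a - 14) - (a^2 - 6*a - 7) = 11*a - 7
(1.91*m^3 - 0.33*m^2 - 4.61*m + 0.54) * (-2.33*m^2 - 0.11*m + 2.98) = -4.4503*m^5 + 0.5588*m^4 + 16.4694*m^3 - 1.7345*m^2 - 13.7972*m + 1.6092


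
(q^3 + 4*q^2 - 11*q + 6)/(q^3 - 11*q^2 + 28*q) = (q^3 + 4*q^2 - 11*q + 6)/(q*(q^2 - 11*q + 28))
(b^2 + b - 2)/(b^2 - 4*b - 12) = (b - 1)/(b - 6)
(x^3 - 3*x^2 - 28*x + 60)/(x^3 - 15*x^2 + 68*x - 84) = (x + 5)/(x - 7)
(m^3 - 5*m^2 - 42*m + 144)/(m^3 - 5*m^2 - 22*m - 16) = (m^2 + 3*m - 18)/(m^2 + 3*m + 2)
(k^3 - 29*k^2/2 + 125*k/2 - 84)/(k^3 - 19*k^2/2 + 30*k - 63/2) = (k - 8)/(k - 3)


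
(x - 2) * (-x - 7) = -x^2 - 5*x + 14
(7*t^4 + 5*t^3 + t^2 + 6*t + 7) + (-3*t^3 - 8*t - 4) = 7*t^4 + 2*t^3 + t^2 - 2*t + 3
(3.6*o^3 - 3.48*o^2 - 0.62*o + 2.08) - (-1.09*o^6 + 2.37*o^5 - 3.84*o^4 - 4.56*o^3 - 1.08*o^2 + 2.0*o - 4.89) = 1.09*o^6 - 2.37*o^5 + 3.84*o^4 + 8.16*o^3 - 2.4*o^2 - 2.62*o + 6.97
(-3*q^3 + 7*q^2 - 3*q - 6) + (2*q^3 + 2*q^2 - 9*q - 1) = -q^3 + 9*q^2 - 12*q - 7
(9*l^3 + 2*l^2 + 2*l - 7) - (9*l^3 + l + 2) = 2*l^2 + l - 9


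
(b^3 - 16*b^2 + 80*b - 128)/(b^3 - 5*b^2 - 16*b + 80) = (b^2 - 12*b + 32)/(b^2 - b - 20)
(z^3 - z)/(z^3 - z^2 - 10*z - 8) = z*(z - 1)/(z^2 - 2*z - 8)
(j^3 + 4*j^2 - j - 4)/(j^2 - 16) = (j^2 - 1)/(j - 4)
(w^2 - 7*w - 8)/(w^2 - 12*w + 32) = (w + 1)/(w - 4)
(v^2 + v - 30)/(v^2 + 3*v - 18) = (v - 5)/(v - 3)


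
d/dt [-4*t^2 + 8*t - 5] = 8 - 8*t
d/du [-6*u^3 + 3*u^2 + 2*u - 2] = -18*u^2 + 6*u + 2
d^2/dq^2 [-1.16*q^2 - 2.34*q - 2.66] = -2.32000000000000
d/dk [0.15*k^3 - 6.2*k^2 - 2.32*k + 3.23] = 0.45*k^2 - 12.4*k - 2.32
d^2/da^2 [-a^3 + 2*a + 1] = -6*a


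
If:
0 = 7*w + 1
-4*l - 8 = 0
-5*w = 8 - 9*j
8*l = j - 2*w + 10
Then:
No Solution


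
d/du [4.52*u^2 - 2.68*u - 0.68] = 9.04*u - 2.68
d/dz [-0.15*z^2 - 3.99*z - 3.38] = -0.3*z - 3.99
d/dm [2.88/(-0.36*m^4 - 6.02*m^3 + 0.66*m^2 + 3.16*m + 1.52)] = (4.1472*m^3 + 52.0128*m^2 - 3.8016*m - 9.1008)/(-0.36*m^4 - 6.02*m^3 + 0.66*m^2 + 3.16*m + 1.52)^2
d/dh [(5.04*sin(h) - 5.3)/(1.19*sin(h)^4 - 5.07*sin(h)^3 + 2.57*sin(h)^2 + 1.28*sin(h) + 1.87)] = (-17.9928*sin(h)^4 + 76.3336*sin(h)^3 - 93.5658*sin(h)^2 + 27.242*sin(h) + 16.2088)*cos(h)/(1.4161*sin(h)^8 - 12.0666*sin(h)^7 + 31.8215*sin(h)^6 - 23.0134*sin(h)^5 - 1.9237*sin(h)^4 - 12.3826*sin(h)^3 + 11.2502*sin(h)^2 + 4.7872*sin(h) + 3.4969)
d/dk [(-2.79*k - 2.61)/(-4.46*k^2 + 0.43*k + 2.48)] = (12.4434*k^2 - 1.1997*k - (2.79*k + 2.61)*(8.92*k - 0.43) - 6.9192)/(-4.46*k^2 + 0.43*k + 2.48)^2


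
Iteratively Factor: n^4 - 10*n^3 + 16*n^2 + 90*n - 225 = (n + 3)*(n^3 - 13*n^2 + 55*n - 75) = (n - 5)*(n + 3)*(n^2 - 8*n + 15) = (n - 5)*(n - 3)*(n + 3)*(n - 5)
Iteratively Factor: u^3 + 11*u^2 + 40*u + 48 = (u + 3)*(u^2 + 8*u + 16) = (u + 3)*(u + 4)*(u + 4)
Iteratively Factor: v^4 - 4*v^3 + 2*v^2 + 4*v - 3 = (v - 3)*(v^3 - v^2 - v + 1) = (v - 3)*(v - 1)*(v^2 - 1) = (v - 3)*(v - 1)*(v + 1)*(v - 1)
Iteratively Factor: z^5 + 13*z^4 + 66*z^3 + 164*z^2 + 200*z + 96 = (z + 2)*(z^4 + 11*z^3 + 44*z^2 + 76*z + 48) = (z + 2)^2*(z^3 + 9*z^2 + 26*z + 24) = (z + 2)^3*(z^2 + 7*z + 12) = (z + 2)^3*(z + 3)*(z + 4)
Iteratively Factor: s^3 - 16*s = (s - 4)*(s^2 + 4*s) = s*(s - 4)*(s + 4)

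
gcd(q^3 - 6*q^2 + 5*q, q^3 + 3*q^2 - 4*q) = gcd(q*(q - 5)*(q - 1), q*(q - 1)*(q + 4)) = q^2 - q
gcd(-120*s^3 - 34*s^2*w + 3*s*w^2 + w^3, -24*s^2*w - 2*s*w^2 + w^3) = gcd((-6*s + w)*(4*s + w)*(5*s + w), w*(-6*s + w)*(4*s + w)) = 24*s^2 + 2*s*w - w^2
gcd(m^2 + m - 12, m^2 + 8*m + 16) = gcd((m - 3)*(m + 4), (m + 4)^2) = m + 4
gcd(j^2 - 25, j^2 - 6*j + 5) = j - 5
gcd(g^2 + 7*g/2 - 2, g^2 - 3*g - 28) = g + 4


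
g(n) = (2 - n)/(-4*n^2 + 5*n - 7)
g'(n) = (2 - n)*(8*n - 5)/(-4*n^2 + 5*n - 7)^2 - 1/(-4*n^2 + 5*n - 7)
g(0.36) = -0.29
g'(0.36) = 0.07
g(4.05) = 0.04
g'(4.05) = -0.00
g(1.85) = -0.01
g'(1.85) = 0.10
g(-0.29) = -0.26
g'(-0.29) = -0.10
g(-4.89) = -0.05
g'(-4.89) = -0.01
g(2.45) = 0.02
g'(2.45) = 0.03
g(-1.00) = -0.19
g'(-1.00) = -0.09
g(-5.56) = -0.05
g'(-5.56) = -0.01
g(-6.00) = -0.04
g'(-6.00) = -0.00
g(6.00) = 0.03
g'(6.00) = 0.00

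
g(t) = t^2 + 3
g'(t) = 2*t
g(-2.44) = 8.95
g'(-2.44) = -4.88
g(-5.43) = 32.48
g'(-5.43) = -10.86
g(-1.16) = 4.35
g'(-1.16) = -2.32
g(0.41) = 3.17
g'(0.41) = 0.82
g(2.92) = 11.53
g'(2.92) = 5.84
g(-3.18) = 13.11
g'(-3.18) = -6.36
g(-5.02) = 28.20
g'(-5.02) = -10.04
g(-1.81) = 6.28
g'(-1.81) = -3.62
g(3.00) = 12.00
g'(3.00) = 6.00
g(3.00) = 12.00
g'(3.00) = 6.00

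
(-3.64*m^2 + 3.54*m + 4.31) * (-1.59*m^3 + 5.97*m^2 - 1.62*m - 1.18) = 5.7876*m^5 - 27.3594*m^4 + 20.1777*m^3 + 24.2911*m^2 - 11.1594*m - 5.0858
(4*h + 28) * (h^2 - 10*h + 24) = 4*h^3 - 12*h^2 - 184*h + 672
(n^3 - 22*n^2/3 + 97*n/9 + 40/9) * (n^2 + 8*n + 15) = n^5 + 2*n^4/3 - 296*n^3/9 - 58*n^2/3 + 1775*n/9 + 200/3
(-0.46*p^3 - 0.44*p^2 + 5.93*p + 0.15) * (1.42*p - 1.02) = -0.6532*p^4 - 0.1556*p^3 + 8.8694*p^2 - 5.8356*p - 0.153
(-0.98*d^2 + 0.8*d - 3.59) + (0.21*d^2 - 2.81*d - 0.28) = -0.77*d^2 - 2.01*d - 3.87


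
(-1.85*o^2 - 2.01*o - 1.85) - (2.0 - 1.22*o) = -1.85*o^2 - 0.79*o - 3.85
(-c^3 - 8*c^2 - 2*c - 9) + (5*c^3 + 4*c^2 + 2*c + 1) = 4*c^3 - 4*c^2 - 8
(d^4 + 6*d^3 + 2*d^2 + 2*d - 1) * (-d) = -d^5 - 6*d^4 - 2*d^3 - 2*d^2 + d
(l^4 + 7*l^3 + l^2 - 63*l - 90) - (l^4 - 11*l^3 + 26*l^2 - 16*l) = 18*l^3 - 25*l^2 - 47*l - 90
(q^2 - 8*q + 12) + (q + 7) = q^2 - 7*q + 19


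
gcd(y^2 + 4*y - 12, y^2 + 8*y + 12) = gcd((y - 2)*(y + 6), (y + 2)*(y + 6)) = y + 6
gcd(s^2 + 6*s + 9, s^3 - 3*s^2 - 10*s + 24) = s + 3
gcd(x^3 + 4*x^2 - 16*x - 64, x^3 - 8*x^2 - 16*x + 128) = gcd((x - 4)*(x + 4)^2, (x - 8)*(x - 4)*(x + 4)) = x^2 - 16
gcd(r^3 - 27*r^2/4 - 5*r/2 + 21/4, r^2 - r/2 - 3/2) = r + 1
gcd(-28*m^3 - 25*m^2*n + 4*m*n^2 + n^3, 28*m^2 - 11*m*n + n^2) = 4*m - n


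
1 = 1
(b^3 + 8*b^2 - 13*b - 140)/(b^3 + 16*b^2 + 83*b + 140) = (b - 4)/(b + 4)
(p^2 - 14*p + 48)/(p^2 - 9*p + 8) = (p - 6)/(p - 1)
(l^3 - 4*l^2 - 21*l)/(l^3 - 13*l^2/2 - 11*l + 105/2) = 2*l/(2*l - 5)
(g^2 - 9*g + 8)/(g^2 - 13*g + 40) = (g - 1)/(g - 5)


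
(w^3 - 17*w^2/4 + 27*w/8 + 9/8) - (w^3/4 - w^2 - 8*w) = 3*w^3/4 - 13*w^2/4 + 91*w/8 + 9/8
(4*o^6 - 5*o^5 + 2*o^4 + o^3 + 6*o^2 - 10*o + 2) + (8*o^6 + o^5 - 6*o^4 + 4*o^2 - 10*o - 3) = 12*o^6 - 4*o^5 - 4*o^4 + o^3 + 10*o^2 - 20*o - 1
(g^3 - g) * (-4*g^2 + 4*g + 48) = -4*g^5 + 4*g^4 + 52*g^3 - 4*g^2 - 48*g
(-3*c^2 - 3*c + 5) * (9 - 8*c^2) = 24*c^4 + 24*c^3 - 67*c^2 - 27*c + 45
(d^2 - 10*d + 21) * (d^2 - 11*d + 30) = d^4 - 21*d^3 + 161*d^2 - 531*d + 630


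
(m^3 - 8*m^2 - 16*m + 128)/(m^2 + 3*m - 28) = (m^2 - 4*m - 32)/(m + 7)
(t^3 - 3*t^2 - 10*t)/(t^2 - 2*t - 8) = t*(t - 5)/(t - 4)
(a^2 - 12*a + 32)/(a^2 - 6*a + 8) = (a - 8)/(a - 2)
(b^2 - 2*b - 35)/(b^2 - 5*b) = (b^2 - 2*b - 35)/(b*(b - 5))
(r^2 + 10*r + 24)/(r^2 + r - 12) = (r + 6)/(r - 3)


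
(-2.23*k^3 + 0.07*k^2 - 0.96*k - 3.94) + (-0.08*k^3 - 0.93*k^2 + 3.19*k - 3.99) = -2.31*k^3 - 0.86*k^2 + 2.23*k - 7.93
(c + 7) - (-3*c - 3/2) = 4*c + 17/2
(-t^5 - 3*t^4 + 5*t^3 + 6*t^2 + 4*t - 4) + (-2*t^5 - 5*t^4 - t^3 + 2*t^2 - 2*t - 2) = -3*t^5 - 8*t^4 + 4*t^3 + 8*t^2 + 2*t - 6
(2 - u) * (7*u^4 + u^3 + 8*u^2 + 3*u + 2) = -7*u^5 + 13*u^4 - 6*u^3 + 13*u^2 + 4*u + 4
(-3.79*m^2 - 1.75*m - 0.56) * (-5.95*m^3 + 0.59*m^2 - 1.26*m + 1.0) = 22.5505*m^5 + 8.1764*m^4 + 7.0749*m^3 - 1.9154*m^2 - 1.0444*m - 0.56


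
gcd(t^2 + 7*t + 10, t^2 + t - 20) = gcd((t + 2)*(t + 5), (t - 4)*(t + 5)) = t + 5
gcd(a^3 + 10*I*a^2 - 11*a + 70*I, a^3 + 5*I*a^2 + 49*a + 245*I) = a^2 + 12*I*a - 35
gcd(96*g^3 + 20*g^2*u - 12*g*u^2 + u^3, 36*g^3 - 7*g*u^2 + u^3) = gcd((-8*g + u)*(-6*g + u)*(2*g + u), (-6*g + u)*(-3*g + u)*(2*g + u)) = -12*g^2 - 4*g*u + u^2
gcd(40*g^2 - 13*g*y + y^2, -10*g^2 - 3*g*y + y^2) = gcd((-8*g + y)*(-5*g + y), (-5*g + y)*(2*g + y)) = -5*g + y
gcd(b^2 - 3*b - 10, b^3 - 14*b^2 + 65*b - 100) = b - 5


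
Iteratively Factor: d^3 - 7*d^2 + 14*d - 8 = (d - 2)*(d^2 - 5*d + 4) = (d - 4)*(d - 2)*(d - 1)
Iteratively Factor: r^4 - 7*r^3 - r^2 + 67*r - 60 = (r + 3)*(r^3 - 10*r^2 + 29*r - 20) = (r - 5)*(r + 3)*(r^2 - 5*r + 4) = (r - 5)*(r - 1)*(r + 3)*(r - 4)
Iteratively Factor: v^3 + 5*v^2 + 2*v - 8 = (v + 4)*(v^2 + v - 2) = (v - 1)*(v + 4)*(v + 2)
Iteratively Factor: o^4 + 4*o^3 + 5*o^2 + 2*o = (o)*(o^3 + 4*o^2 + 5*o + 2) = o*(o + 2)*(o^2 + 2*o + 1) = o*(o + 1)*(o + 2)*(o + 1)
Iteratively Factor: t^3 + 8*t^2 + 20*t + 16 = (t + 4)*(t^2 + 4*t + 4) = (t + 2)*(t + 4)*(t + 2)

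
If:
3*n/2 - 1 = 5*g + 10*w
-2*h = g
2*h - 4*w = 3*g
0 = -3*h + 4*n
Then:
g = 16/71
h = -8/71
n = -6/71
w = -16/71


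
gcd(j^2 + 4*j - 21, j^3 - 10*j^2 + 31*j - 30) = j - 3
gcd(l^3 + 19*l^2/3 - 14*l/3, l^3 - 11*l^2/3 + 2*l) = l^2 - 2*l/3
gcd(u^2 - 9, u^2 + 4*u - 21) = u - 3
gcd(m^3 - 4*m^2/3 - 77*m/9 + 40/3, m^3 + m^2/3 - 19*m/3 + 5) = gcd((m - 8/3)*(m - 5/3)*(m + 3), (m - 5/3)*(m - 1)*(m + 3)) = m^2 + 4*m/3 - 5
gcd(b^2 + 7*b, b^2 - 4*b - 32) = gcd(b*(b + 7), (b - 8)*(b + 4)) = 1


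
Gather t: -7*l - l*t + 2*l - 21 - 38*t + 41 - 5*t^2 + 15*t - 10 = -5*l - 5*t^2 + t*(-l - 23) + 10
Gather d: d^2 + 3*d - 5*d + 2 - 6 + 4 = d^2 - 2*d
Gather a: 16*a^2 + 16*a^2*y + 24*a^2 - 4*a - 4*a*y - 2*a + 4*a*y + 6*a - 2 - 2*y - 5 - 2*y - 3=a^2*(16*y + 40) - 4*y - 10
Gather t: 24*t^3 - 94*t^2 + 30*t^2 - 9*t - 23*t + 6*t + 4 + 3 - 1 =24*t^3 - 64*t^2 - 26*t + 6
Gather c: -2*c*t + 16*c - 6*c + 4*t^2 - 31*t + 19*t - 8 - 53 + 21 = c*(10 - 2*t) + 4*t^2 - 12*t - 40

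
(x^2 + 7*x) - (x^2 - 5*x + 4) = 12*x - 4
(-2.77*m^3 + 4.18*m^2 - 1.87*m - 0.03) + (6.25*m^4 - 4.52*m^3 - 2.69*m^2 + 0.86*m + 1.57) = 6.25*m^4 - 7.29*m^3 + 1.49*m^2 - 1.01*m + 1.54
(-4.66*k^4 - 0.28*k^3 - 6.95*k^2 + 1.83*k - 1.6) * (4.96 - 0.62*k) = 2.8892*k^5 - 22.94*k^4 + 2.9202*k^3 - 35.6066*k^2 + 10.0688*k - 7.936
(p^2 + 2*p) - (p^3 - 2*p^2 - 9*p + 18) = -p^3 + 3*p^2 + 11*p - 18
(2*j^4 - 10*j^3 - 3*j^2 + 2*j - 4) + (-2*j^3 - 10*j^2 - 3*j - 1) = 2*j^4 - 12*j^3 - 13*j^2 - j - 5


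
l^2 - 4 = (l - 2)*(l + 2)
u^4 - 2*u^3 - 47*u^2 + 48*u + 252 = (u - 7)*(u - 3)*(u + 2)*(u + 6)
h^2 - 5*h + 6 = (h - 3)*(h - 2)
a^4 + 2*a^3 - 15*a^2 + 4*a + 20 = (a - 2)^2*(a + 1)*(a + 5)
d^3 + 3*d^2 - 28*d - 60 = (d - 5)*(d + 2)*(d + 6)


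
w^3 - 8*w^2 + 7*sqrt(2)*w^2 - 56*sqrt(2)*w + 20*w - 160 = (w - 8)*(w + 2*sqrt(2))*(w + 5*sqrt(2))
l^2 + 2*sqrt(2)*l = l*(l + 2*sqrt(2))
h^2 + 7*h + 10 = (h + 2)*(h + 5)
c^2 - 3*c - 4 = (c - 4)*(c + 1)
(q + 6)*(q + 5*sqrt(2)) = q^2 + 6*q + 5*sqrt(2)*q + 30*sqrt(2)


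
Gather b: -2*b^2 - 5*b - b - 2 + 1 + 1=-2*b^2 - 6*b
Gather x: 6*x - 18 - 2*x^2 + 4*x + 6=-2*x^2 + 10*x - 12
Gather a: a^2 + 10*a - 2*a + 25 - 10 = a^2 + 8*a + 15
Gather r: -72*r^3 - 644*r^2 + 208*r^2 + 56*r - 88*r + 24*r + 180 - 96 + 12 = -72*r^3 - 436*r^2 - 8*r + 96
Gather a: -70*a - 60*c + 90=-70*a - 60*c + 90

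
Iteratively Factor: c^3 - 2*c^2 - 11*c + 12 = (c - 4)*(c^2 + 2*c - 3) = (c - 4)*(c - 1)*(c + 3)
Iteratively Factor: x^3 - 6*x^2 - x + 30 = (x - 5)*(x^2 - x - 6) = (x - 5)*(x - 3)*(x + 2)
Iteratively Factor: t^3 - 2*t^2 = (t)*(t^2 - 2*t) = t*(t - 2)*(t)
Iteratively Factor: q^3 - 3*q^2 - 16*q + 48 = (q - 4)*(q^2 + q - 12) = (q - 4)*(q + 4)*(q - 3)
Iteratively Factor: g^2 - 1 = (g + 1)*(g - 1)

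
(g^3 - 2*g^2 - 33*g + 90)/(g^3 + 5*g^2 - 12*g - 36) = (g - 5)/(g + 2)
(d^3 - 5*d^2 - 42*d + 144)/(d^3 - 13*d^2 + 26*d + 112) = (d^2 + 3*d - 18)/(d^2 - 5*d - 14)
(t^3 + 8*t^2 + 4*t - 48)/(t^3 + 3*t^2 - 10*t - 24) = (t^2 + 4*t - 12)/(t^2 - t - 6)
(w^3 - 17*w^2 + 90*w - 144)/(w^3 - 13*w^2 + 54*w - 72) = (w - 8)/(w - 4)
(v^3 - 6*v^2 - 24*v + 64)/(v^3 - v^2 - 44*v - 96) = (v - 2)/(v + 3)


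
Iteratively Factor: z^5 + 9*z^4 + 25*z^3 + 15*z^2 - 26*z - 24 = (z + 4)*(z^4 + 5*z^3 + 5*z^2 - 5*z - 6) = (z - 1)*(z + 4)*(z^3 + 6*z^2 + 11*z + 6) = (z - 1)*(z + 1)*(z + 4)*(z^2 + 5*z + 6) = (z - 1)*(z + 1)*(z + 3)*(z + 4)*(z + 2)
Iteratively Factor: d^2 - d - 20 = (d + 4)*(d - 5)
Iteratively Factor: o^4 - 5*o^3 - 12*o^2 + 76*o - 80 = (o - 2)*(o^3 - 3*o^2 - 18*o + 40) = (o - 5)*(o - 2)*(o^2 + 2*o - 8) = (o - 5)*(o - 2)^2*(o + 4)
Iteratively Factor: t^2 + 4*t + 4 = (t + 2)*(t + 2)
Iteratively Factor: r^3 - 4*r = (r - 2)*(r^2 + 2*r) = (r - 2)*(r + 2)*(r)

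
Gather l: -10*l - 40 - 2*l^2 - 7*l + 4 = -2*l^2 - 17*l - 36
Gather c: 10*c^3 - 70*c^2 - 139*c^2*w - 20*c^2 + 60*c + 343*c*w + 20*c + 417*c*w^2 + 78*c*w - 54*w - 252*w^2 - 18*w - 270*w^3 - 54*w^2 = 10*c^3 + c^2*(-139*w - 90) + c*(417*w^2 + 421*w + 80) - 270*w^3 - 306*w^2 - 72*w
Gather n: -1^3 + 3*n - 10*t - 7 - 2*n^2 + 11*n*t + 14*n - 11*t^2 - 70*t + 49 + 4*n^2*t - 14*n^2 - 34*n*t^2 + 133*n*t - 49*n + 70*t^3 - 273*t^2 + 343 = n^2*(4*t - 16) + n*(-34*t^2 + 144*t - 32) + 70*t^3 - 284*t^2 - 80*t + 384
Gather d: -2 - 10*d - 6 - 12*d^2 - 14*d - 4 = -12*d^2 - 24*d - 12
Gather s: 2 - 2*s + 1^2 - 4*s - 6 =-6*s - 3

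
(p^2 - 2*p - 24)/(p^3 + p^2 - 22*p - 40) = (p - 6)/(p^2 - 3*p - 10)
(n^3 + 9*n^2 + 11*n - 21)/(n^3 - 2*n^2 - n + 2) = (n^2 + 10*n + 21)/(n^2 - n - 2)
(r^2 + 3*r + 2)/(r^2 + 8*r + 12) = (r + 1)/(r + 6)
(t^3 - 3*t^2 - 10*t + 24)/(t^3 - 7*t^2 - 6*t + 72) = (t - 2)/(t - 6)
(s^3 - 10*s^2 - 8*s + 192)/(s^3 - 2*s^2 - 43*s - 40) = (s^2 - 2*s - 24)/(s^2 + 6*s + 5)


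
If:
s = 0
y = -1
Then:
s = 0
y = -1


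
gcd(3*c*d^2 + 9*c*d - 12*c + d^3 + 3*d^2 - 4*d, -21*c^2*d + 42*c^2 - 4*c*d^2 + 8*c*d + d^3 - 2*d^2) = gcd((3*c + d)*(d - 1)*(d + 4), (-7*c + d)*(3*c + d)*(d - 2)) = 3*c + d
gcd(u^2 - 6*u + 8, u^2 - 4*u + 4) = u - 2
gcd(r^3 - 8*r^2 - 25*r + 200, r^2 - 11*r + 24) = r - 8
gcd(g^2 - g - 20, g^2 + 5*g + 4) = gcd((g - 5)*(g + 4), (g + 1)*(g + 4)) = g + 4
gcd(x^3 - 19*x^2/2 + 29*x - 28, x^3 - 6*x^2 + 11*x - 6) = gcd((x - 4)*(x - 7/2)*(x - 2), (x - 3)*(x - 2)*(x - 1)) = x - 2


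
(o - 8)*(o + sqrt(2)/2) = o^2 - 8*o + sqrt(2)*o/2 - 4*sqrt(2)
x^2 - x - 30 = (x - 6)*(x + 5)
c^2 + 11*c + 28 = (c + 4)*(c + 7)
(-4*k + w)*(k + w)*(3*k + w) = -12*k^3 - 13*k^2*w + w^3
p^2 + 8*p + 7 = (p + 1)*(p + 7)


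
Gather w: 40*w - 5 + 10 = 40*w + 5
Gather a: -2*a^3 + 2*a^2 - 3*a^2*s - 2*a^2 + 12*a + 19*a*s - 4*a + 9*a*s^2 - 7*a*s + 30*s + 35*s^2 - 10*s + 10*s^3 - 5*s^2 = -2*a^3 - 3*a^2*s + a*(9*s^2 + 12*s + 8) + 10*s^3 + 30*s^2 + 20*s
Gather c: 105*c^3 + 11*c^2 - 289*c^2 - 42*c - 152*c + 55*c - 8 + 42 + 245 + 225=105*c^3 - 278*c^2 - 139*c + 504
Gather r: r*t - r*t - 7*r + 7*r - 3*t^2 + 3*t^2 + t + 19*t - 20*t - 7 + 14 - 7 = 0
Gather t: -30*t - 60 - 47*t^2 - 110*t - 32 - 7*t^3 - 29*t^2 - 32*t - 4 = -7*t^3 - 76*t^2 - 172*t - 96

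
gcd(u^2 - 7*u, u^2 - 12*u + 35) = u - 7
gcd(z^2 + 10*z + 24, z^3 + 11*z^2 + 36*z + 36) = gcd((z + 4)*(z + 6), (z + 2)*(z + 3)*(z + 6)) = z + 6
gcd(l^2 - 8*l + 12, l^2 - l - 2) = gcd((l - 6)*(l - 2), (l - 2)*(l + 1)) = l - 2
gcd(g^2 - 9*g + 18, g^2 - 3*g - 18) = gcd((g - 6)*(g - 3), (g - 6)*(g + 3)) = g - 6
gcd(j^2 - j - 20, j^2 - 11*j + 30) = j - 5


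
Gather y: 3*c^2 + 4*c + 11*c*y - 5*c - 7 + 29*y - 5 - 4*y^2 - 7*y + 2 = 3*c^2 - c - 4*y^2 + y*(11*c + 22) - 10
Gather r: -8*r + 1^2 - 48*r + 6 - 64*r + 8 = 15 - 120*r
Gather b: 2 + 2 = 4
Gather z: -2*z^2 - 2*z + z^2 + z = -z^2 - z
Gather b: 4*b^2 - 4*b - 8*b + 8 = 4*b^2 - 12*b + 8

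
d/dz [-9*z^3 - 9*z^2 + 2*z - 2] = -27*z^2 - 18*z + 2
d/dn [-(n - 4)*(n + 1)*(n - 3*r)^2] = (n - 3*r)*((4 - n)*(n - 3*r) - 2*(n - 4)*(n + 1) - (n + 1)*(n - 3*r))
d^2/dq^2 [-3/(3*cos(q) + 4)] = 9*(3*cos(q)^2 - 4*cos(q) - 6)/(3*cos(q) + 4)^3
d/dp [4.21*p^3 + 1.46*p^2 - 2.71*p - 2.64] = 12.63*p^2 + 2.92*p - 2.71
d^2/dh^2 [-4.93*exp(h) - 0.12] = -4.93*exp(h)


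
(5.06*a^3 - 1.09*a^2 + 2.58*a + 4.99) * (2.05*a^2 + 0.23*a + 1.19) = 10.373*a^5 - 1.0707*a^4 + 11.0597*a^3 + 9.5258*a^2 + 4.2179*a + 5.9381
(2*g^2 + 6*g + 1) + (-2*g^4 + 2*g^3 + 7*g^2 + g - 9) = -2*g^4 + 2*g^3 + 9*g^2 + 7*g - 8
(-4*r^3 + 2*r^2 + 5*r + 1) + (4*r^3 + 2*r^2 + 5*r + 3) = 4*r^2 + 10*r + 4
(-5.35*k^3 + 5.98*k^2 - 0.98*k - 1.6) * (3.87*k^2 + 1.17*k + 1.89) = -20.7045*k^5 + 16.8831*k^4 - 6.9075*k^3 + 3.9636*k^2 - 3.7242*k - 3.024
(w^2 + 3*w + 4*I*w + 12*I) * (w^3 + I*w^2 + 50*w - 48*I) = w^5 + 3*w^4 + 5*I*w^4 + 46*w^3 + 15*I*w^3 + 138*w^2 + 152*I*w^2 + 192*w + 456*I*w + 576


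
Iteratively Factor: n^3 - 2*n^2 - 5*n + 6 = (n - 3)*(n^2 + n - 2) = (n - 3)*(n + 2)*(n - 1)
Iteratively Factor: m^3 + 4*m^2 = (m + 4)*(m^2) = m*(m + 4)*(m)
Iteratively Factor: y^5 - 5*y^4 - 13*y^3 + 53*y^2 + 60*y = (y - 4)*(y^4 - y^3 - 17*y^2 - 15*y) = (y - 5)*(y - 4)*(y^3 + 4*y^2 + 3*y) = (y - 5)*(y - 4)*(y + 3)*(y^2 + y) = (y - 5)*(y - 4)*(y + 1)*(y + 3)*(y)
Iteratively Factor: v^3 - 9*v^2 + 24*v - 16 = (v - 4)*(v^2 - 5*v + 4) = (v - 4)^2*(v - 1)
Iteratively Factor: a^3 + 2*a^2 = (a)*(a^2 + 2*a) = a^2*(a + 2)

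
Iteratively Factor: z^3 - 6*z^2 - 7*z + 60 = (z + 3)*(z^2 - 9*z + 20) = (z - 4)*(z + 3)*(z - 5)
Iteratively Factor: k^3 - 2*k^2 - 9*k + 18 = (k + 3)*(k^2 - 5*k + 6) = (k - 2)*(k + 3)*(k - 3)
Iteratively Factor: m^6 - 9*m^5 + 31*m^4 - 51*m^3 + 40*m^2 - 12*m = (m - 2)*(m^5 - 7*m^4 + 17*m^3 - 17*m^2 + 6*m) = m*(m - 2)*(m^4 - 7*m^3 + 17*m^2 - 17*m + 6) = m*(m - 2)*(m - 1)*(m^3 - 6*m^2 + 11*m - 6) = m*(m - 3)*(m - 2)*(m - 1)*(m^2 - 3*m + 2) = m*(m - 3)*(m - 2)^2*(m - 1)*(m - 1)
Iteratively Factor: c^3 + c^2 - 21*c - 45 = (c + 3)*(c^2 - 2*c - 15) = (c + 3)^2*(c - 5)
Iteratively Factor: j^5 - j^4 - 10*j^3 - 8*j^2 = (j + 2)*(j^4 - 3*j^3 - 4*j^2) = j*(j + 2)*(j^3 - 3*j^2 - 4*j) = j*(j + 1)*(j + 2)*(j^2 - 4*j) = j*(j - 4)*(j + 1)*(j + 2)*(j)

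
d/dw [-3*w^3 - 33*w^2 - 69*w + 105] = -9*w^2 - 66*w - 69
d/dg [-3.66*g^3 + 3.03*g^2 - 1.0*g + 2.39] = -10.98*g^2 + 6.06*g - 1.0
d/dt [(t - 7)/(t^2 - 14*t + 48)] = (t^2 - 14*t - 2*(t - 7)^2 + 48)/(t^2 - 14*t + 48)^2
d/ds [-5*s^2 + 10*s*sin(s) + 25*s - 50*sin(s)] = 10*s*cos(s) - 10*s + 10*sin(s) - 50*cos(s) + 25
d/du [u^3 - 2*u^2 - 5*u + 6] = 3*u^2 - 4*u - 5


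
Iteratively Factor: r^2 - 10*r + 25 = (r - 5)*(r - 5)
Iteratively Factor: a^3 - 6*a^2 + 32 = (a - 4)*(a^2 - 2*a - 8) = (a - 4)^2*(a + 2)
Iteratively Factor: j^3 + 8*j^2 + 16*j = (j)*(j^2 + 8*j + 16) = j*(j + 4)*(j + 4)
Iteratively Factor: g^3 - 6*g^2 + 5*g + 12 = (g - 4)*(g^2 - 2*g - 3) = (g - 4)*(g + 1)*(g - 3)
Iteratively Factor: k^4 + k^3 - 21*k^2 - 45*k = (k + 3)*(k^3 - 2*k^2 - 15*k) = (k + 3)^2*(k^2 - 5*k) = k*(k + 3)^2*(k - 5)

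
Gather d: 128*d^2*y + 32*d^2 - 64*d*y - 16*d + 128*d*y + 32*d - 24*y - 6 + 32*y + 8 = d^2*(128*y + 32) + d*(64*y + 16) + 8*y + 2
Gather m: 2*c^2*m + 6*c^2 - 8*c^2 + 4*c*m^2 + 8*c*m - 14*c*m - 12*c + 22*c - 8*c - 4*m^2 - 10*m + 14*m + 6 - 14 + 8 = -2*c^2 + 2*c + m^2*(4*c - 4) + m*(2*c^2 - 6*c + 4)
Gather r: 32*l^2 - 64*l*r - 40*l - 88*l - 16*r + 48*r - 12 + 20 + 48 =32*l^2 - 128*l + r*(32 - 64*l) + 56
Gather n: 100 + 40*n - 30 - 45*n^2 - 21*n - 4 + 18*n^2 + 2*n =-27*n^2 + 21*n + 66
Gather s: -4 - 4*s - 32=-4*s - 36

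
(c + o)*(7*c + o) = 7*c^2 + 8*c*o + o^2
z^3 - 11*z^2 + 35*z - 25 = (z - 5)^2*(z - 1)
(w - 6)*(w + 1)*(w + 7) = w^3 + 2*w^2 - 41*w - 42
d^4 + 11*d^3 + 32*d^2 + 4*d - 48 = (d - 1)*(d + 2)*(d + 4)*(d + 6)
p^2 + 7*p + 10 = (p + 2)*(p + 5)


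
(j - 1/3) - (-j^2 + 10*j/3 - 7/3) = j^2 - 7*j/3 + 2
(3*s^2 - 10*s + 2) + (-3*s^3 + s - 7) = -3*s^3 + 3*s^2 - 9*s - 5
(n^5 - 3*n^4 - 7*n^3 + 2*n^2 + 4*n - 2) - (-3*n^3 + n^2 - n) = n^5 - 3*n^4 - 4*n^3 + n^2 + 5*n - 2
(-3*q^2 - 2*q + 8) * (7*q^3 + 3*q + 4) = -21*q^5 - 14*q^4 + 47*q^3 - 18*q^2 + 16*q + 32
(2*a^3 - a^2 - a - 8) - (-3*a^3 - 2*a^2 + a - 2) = 5*a^3 + a^2 - 2*a - 6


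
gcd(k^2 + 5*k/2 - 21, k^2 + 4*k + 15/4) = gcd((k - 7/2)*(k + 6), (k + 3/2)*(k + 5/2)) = 1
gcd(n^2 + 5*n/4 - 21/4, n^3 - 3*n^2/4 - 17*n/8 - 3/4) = 1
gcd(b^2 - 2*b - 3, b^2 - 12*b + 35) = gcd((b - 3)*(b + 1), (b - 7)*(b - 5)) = 1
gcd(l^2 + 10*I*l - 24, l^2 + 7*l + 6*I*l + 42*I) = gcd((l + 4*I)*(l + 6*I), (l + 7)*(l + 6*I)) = l + 6*I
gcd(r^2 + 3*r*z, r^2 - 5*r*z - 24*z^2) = r + 3*z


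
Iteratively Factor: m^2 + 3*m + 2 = (m + 2)*(m + 1)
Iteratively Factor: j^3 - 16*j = (j - 4)*(j^2 + 4*j) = j*(j - 4)*(j + 4)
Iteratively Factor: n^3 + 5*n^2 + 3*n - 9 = (n + 3)*(n^2 + 2*n - 3) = (n - 1)*(n + 3)*(n + 3)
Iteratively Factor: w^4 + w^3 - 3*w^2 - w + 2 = (w + 2)*(w^3 - w^2 - w + 1) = (w - 1)*(w + 2)*(w^2 - 1) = (w - 1)^2*(w + 2)*(w + 1)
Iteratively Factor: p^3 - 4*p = (p)*(p^2 - 4) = p*(p - 2)*(p + 2)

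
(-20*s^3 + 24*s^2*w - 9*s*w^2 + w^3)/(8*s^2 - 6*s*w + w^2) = (-10*s^2 + 7*s*w - w^2)/(4*s - w)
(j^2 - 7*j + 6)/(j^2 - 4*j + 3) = (j - 6)/(j - 3)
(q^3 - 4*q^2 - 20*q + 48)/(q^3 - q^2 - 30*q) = (q^2 + 2*q - 8)/(q*(q + 5))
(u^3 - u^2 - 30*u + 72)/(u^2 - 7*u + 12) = u + 6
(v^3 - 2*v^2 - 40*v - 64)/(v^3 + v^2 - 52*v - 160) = (v + 2)/(v + 5)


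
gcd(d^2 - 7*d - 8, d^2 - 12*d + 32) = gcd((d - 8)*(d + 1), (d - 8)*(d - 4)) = d - 8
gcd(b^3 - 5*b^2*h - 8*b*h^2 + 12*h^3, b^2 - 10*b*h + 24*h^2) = b - 6*h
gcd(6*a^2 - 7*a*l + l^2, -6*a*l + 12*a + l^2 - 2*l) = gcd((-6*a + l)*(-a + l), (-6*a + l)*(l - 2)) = 6*a - l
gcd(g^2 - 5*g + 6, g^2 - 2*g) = g - 2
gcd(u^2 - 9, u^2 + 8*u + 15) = u + 3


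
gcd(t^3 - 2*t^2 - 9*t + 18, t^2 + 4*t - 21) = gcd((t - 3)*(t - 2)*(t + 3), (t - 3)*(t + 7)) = t - 3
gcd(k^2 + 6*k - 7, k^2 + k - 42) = k + 7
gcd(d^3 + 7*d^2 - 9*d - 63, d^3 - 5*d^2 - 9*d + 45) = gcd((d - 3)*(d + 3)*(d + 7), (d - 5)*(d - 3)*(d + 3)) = d^2 - 9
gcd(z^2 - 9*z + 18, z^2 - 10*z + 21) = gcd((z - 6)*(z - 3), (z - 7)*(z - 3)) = z - 3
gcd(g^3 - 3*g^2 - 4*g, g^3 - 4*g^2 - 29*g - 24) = g + 1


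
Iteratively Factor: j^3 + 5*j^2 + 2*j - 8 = (j + 4)*(j^2 + j - 2) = (j + 2)*(j + 4)*(j - 1)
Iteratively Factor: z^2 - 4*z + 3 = (z - 3)*(z - 1)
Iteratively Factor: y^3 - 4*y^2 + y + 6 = (y + 1)*(y^2 - 5*y + 6) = (y - 2)*(y + 1)*(y - 3)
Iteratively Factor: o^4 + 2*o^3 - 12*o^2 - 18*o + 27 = (o + 3)*(o^3 - o^2 - 9*o + 9) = (o - 1)*(o + 3)*(o^2 - 9) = (o - 3)*(o - 1)*(o + 3)*(o + 3)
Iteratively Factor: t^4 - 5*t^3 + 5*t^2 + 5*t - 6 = (t - 3)*(t^3 - 2*t^2 - t + 2) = (t - 3)*(t - 2)*(t^2 - 1) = (t - 3)*(t - 2)*(t + 1)*(t - 1)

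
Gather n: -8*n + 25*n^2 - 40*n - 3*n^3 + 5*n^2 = -3*n^3 + 30*n^2 - 48*n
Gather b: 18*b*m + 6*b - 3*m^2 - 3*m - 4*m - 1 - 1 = b*(18*m + 6) - 3*m^2 - 7*m - 2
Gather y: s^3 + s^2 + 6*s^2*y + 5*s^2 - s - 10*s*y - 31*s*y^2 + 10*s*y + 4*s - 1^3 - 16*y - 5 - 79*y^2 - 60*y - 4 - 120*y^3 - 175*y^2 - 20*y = s^3 + 6*s^2 + 3*s - 120*y^3 + y^2*(-31*s - 254) + y*(6*s^2 - 96) - 10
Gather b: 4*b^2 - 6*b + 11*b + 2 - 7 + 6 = 4*b^2 + 5*b + 1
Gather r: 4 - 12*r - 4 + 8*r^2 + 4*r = 8*r^2 - 8*r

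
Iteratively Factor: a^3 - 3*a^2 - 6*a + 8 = (a - 1)*(a^2 - 2*a - 8) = (a - 1)*(a + 2)*(a - 4)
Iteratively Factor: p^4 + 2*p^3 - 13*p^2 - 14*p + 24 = (p - 1)*(p^3 + 3*p^2 - 10*p - 24) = (p - 1)*(p + 2)*(p^2 + p - 12) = (p - 3)*(p - 1)*(p + 2)*(p + 4)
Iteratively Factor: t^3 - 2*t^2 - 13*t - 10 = (t + 1)*(t^2 - 3*t - 10) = (t - 5)*(t + 1)*(t + 2)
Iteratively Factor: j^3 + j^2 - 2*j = (j)*(j^2 + j - 2) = j*(j - 1)*(j + 2)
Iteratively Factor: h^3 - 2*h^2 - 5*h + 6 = (h + 2)*(h^2 - 4*h + 3) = (h - 1)*(h + 2)*(h - 3)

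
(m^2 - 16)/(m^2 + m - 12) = (m - 4)/(m - 3)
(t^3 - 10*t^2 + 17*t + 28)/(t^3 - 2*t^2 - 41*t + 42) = (t^2 - 3*t - 4)/(t^2 + 5*t - 6)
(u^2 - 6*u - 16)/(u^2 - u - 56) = (u + 2)/(u + 7)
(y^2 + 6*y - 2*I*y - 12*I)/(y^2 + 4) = (y + 6)/(y + 2*I)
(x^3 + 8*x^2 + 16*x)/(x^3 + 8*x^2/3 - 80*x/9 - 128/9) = 9*x*(x + 4)/(9*x^2 - 12*x - 32)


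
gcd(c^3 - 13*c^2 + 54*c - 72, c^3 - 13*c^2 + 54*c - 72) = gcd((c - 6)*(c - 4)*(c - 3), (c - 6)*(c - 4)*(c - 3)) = c^3 - 13*c^2 + 54*c - 72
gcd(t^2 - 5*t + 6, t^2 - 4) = t - 2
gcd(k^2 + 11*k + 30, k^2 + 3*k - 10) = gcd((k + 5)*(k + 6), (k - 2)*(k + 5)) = k + 5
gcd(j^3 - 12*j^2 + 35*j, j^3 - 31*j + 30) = j - 5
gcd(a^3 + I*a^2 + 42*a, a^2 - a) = a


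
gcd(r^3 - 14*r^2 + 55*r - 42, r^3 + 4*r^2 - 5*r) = r - 1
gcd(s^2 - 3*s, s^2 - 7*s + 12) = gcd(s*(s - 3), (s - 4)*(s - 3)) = s - 3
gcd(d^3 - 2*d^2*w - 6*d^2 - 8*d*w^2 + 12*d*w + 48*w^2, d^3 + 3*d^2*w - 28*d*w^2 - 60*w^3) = d + 2*w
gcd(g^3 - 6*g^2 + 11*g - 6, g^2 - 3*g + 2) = g^2 - 3*g + 2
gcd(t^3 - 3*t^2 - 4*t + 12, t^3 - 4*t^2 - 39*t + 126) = t - 3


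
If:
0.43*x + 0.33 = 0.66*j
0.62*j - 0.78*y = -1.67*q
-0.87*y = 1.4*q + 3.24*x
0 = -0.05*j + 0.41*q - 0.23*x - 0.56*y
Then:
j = 0.81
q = -0.65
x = 0.48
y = -0.75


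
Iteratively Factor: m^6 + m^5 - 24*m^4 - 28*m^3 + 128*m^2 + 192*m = (m + 4)*(m^5 - 3*m^4 - 12*m^3 + 20*m^2 + 48*m) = (m - 4)*(m + 4)*(m^4 + m^3 - 8*m^2 - 12*m) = (m - 4)*(m + 2)*(m + 4)*(m^3 - m^2 - 6*m) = (m - 4)*(m + 2)^2*(m + 4)*(m^2 - 3*m) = m*(m - 4)*(m + 2)^2*(m + 4)*(m - 3)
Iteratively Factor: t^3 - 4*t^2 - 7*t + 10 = (t - 5)*(t^2 + t - 2) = (t - 5)*(t - 1)*(t + 2)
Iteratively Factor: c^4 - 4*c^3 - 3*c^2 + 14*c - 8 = (c - 1)*(c^3 - 3*c^2 - 6*c + 8) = (c - 1)*(c + 2)*(c^2 - 5*c + 4) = (c - 4)*(c - 1)*(c + 2)*(c - 1)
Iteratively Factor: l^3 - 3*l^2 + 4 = (l - 2)*(l^2 - l - 2) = (l - 2)^2*(l + 1)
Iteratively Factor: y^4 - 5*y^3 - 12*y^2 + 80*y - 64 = (y - 1)*(y^3 - 4*y^2 - 16*y + 64) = (y - 4)*(y - 1)*(y^2 - 16) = (y - 4)*(y - 1)*(y + 4)*(y - 4)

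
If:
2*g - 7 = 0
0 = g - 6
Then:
No Solution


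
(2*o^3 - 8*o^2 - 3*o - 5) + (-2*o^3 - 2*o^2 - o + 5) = -10*o^2 - 4*o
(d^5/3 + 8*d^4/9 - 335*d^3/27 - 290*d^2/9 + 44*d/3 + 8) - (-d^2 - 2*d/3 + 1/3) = d^5/3 + 8*d^4/9 - 335*d^3/27 - 281*d^2/9 + 46*d/3 + 23/3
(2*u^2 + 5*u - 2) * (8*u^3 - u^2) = 16*u^5 + 38*u^4 - 21*u^3 + 2*u^2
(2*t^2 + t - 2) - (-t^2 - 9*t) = 3*t^2 + 10*t - 2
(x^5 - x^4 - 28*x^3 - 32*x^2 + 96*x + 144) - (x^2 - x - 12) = x^5 - x^4 - 28*x^3 - 33*x^2 + 97*x + 156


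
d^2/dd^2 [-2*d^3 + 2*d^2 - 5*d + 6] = 4 - 12*d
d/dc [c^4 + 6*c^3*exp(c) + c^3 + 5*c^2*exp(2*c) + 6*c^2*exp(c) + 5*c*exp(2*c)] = 6*c^3*exp(c) + 4*c^3 + 10*c^2*exp(2*c) + 24*c^2*exp(c) + 3*c^2 + 20*c*exp(2*c) + 12*c*exp(c) + 5*exp(2*c)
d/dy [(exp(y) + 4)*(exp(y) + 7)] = (2*exp(y) + 11)*exp(y)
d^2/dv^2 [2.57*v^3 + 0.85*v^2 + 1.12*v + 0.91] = 15.42*v + 1.7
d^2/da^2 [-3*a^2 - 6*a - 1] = -6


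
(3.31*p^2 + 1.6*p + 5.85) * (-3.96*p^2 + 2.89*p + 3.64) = -13.1076*p^4 + 3.2299*p^3 - 6.49359999999999*p^2 + 22.7305*p + 21.294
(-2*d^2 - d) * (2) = -4*d^2 - 2*d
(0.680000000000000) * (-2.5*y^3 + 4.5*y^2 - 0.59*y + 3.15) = -1.7*y^3 + 3.06*y^2 - 0.4012*y + 2.142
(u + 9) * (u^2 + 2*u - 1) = u^3 + 11*u^2 + 17*u - 9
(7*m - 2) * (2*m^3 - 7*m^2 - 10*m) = 14*m^4 - 53*m^3 - 56*m^2 + 20*m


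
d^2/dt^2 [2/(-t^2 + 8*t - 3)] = 4*(t^2 - 8*t - 4*(t - 4)^2 + 3)/(t^2 - 8*t + 3)^3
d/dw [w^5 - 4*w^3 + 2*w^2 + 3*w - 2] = 5*w^4 - 12*w^2 + 4*w + 3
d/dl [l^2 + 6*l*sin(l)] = 6*l*cos(l) + 2*l + 6*sin(l)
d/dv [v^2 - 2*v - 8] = 2*v - 2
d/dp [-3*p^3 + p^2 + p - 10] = -9*p^2 + 2*p + 1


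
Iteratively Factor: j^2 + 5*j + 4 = (j + 4)*(j + 1)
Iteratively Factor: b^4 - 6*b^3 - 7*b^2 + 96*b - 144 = (b - 3)*(b^3 - 3*b^2 - 16*b + 48) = (b - 3)^2*(b^2 - 16) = (b - 3)^2*(b + 4)*(b - 4)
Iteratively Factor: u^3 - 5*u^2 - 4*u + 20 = (u - 2)*(u^2 - 3*u - 10) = (u - 5)*(u - 2)*(u + 2)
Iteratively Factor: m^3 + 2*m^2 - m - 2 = (m + 1)*(m^2 + m - 2) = (m + 1)*(m + 2)*(m - 1)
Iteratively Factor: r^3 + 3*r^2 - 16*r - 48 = (r + 4)*(r^2 - r - 12) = (r + 3)*(r + 4)*(r - 4)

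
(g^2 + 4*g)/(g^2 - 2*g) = (g + 4)/(g - 2)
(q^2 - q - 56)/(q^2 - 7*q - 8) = (q + 7)/(q + 1)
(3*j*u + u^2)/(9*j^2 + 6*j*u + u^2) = u/(3*j + u)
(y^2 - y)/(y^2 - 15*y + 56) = y*(y - 1)/(y^2 - 15*y + 56)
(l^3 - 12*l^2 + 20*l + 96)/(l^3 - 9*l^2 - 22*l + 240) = (l + 2)/(l + 5)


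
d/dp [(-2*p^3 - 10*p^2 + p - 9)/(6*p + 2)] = 2*(-3*p^3 - 9*p^2 - 5*p + 7)/(9*p^2 + 6*p + 1)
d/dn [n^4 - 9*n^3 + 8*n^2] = n*(4*n^2 - 27*n + 16)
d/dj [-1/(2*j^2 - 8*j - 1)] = 4*(j - 2)/(-2*j^2 + 8*j + 1)^2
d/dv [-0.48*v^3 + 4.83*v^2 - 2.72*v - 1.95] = -1.44*v^2 + 9.66*v - 2.72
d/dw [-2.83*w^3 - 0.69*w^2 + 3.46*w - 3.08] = -8.49*w^2 - 1.38*w + 3.46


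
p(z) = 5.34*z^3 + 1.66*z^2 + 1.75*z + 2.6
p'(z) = 16.02*z^2 + 3.32*z + 1.75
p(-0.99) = -2.69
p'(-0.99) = 14.16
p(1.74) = 38.80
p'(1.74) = 56.03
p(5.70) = 1055.44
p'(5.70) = 541.16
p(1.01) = 11.56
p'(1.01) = 21.45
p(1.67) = 35.02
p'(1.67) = 51.97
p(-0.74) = 0.05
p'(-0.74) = 8.07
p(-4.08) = -339.59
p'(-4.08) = 254.88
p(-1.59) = -17.45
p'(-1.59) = 36.97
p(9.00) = 4045.67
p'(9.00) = 1329.25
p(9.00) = 4045.67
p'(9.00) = 1329.25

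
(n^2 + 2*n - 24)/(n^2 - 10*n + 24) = (n + 6)/(n - 6)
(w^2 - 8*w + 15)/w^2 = 1 - 8/w + 15/w^2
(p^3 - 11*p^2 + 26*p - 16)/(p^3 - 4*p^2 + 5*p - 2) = (p - 8)/(p - 1)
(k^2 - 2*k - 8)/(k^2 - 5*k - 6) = (-k^2 + 2*k + 8)/(-k^2 + 5*k + 6)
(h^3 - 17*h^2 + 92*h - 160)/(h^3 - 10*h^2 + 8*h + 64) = (h - 5)/(h + 2)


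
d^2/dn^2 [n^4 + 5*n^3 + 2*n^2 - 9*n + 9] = 12*n^2 + 30*n + 4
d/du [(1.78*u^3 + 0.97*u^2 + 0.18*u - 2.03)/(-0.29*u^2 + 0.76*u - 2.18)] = (-0.5162*u^4 + 2.7056*u^3 - 10.8518*u^2 - 5.4066*u + 1.1504)/(0.0841*u^4 - 0.4408*u^3 + 1.842*u^2 - 3.3136*u + 4.7524)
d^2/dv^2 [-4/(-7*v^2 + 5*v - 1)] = 8*(-49*v^2 + 35*v + (14*v - 5)^2 - 7)/(7*v^2 - 5*v + 1)^3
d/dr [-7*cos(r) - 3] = 7*sin(r)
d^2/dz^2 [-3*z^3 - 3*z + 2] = -18*z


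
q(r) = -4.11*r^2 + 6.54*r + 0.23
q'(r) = 6.54 - 8.22*r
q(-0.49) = -3.96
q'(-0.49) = 10.57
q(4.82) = -63.73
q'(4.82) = -33.08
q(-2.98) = -55.76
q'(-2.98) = 31.04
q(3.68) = -31.36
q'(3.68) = -23.71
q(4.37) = -49.68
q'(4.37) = -29.38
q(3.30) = -22.95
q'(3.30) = -20.59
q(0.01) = 0.29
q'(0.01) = 6.46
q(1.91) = -2.27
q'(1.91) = -9.16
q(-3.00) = -56.38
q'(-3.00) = 31.20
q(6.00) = -108.49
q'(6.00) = -42.78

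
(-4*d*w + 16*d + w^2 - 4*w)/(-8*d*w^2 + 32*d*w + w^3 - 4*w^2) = (-4*d + w)/(w*(-8*d + w))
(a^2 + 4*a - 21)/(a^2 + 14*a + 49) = (a - 3)/(a + 7)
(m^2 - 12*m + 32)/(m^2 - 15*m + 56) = (m - 4)/(m - 7)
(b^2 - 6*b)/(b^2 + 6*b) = (b - 6)/(b + 6)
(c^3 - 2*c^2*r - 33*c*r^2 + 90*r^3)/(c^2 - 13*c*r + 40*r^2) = (-c^2 - 3*c*r + 18*r^2)/(-c + 8*r)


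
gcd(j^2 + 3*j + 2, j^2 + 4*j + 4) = j + 2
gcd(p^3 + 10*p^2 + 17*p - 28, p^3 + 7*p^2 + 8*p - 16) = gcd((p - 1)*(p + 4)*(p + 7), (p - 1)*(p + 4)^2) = p^2 + 3*p - 4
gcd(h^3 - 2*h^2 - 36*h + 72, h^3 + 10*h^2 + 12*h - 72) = h^2 + 4*h - 12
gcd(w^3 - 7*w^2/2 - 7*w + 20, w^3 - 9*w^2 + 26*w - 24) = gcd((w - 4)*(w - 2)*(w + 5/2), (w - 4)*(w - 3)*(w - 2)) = w^2 - 6*w + 8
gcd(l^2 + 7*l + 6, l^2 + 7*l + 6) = l^2 + 7*l + 6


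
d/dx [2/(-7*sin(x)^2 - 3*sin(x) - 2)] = 2*(14*sin(x) + 3)*cos(x)/(7*sin(x)^2 + 3*sin(x) + 2)^2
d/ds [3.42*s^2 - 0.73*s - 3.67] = 6.84*s - 0.73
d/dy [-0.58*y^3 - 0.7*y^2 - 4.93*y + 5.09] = -1.74*y^2 - 1.4*y - 4.93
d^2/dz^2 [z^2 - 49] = 2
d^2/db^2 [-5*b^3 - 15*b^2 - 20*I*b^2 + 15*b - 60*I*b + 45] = -30*b - 30 - 40*I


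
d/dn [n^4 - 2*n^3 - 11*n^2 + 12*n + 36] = 4*n^3 - 6*n^2 - 22*n + 12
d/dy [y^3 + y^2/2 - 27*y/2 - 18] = 3*y^2 + y - 27/2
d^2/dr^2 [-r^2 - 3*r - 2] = -2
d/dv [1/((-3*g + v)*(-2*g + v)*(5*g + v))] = (-(2*g - v)*(3*g - v) + (2*g - v)*(5*g + v) + (3*g - v)*(5*g + v))/((2*g - v)^2*(3*g - v)^2*(5*g + v)^2)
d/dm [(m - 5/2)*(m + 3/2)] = 2*m - 1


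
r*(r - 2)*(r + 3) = r^3 + r^2 - 6*r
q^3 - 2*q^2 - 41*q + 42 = (q - 7)*(q - 1)*(q + 6)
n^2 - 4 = (n - 2)*(n + 2)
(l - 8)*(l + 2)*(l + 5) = l^3 - l^2 - 46*l - 80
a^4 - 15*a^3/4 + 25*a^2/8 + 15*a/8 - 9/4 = (a - 2)*(a - 3/2)*(a - 1)*(a + 3/4)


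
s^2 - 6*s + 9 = (s - 3)^2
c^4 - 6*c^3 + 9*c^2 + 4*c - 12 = (c - 3)*(c - 2)^2*(c + 1)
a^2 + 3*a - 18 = (a - 3)*(a + 6)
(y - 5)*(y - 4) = y^2 - 9*y + 20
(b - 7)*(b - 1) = b^2 - 8*b + 7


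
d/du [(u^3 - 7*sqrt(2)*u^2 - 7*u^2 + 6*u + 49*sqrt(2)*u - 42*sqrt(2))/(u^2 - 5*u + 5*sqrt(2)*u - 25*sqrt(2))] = (u^4 - 10*u^3 + 10*sqrt(2)*u^3 - 124*sqrt(2)*u^2 - 41*u^2 + 434*sqrt(2)*u + 700*u - 2030 - 360*sqrt(2))/(u^4 - 10*u^3 + 10*sqrt(2)*u^3 - 100*sqrt(2)*u^2 + 75*u^2 - 500*u + 250*sqrt(2)*u + 1250)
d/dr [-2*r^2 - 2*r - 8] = -4*r - 2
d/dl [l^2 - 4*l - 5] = 2*l - 4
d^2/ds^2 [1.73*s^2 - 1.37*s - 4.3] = 3.46000000000000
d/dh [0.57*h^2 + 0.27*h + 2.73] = 1.14*h + 0.27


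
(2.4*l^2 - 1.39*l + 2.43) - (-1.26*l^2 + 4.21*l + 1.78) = 3.66*l^2 - 5.6*l + 0.65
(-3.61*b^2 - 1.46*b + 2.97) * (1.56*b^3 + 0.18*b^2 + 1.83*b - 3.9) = -5.6316*b^5 - 2.9274*b^4 - 2.2359*b^3 + 11.9418*b^2 + 11.1291*b - 11.583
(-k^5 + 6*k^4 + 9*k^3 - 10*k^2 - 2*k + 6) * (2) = -2*k^5 + 12*k^4 + 18*k^3 - 20*k^2 - 4*k + 12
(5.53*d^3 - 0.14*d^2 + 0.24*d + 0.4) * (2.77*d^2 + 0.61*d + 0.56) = 15.3181*d^5 + 2.9855*d^4 + 3.6762*d^3 + 1.176*d^2 + 0.3784*d + 0.224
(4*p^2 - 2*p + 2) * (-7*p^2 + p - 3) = -28*p^4 + 18*p^3 - 28*p^2 + 8*p - 6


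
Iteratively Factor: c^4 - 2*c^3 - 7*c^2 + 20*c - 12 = (c + 3)*(c^3 - 5*c^2 + 8*c - 4) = (c - 2)*(c + 3)*(c^2 - 3*c + 2) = (c - 2)*(c - 1)*(c + 3)*(c - 2)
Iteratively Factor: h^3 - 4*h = (h - 2)*(h^2 + 2*h) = h*(h - 2)*(h + 2)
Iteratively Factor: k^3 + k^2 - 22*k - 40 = (k + 2)*(k^2 - k - 20) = (k + 2)*(k + 4)*(k - 5)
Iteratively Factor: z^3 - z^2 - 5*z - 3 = (z + 1)*(z^2 - 2*z - 3) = (z - 3)*(z + 1)*(z + 1)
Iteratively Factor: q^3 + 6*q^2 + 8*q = (q + 2)*(q^2 + 4*q) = (q + 2)*(q + 4)*(q)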